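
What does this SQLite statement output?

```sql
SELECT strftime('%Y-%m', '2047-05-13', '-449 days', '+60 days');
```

First apply '-449 days', '+60 days': 2047-05-13 → 2046-04-19.
`%Y-%m` extracts the year-month: 2046-04.

2046-04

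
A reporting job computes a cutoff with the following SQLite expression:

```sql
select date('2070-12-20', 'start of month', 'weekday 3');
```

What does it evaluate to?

`start of month` rewinds 2070-12-20 to 2070-12-01.
`weekday 3` advances to the next Wednesday; 2070-12-01 is a Monday, so it moves forward to 2070-12-03.

2070-12-03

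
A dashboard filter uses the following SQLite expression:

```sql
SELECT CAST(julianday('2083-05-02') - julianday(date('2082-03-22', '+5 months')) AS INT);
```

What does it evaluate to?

253

Adding +5 months to 2082-03-22 gives 2082-08-22.
9 days remain in August 2082 after the 22nd (31 − 22).
Full months from September 2082 through April 2083 contribute their day counts.
Then 2 days into May 2083.
Total: 9 + 30 + 31 + 30 + 31 + 31 + 28 + 31 + 30 + 2 = 253.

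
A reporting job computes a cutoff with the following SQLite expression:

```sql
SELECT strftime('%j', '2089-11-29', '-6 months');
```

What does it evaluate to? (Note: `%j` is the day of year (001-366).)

149

First apply '-6 months': 2089-11-29 → 2089-05-29.
Day-of-year for 2089-05-29: days since 2089-01-01 inclusive = 149, zero-padded to 149.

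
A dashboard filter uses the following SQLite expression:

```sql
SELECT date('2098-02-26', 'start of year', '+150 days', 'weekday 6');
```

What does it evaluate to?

`start of year` rewinds 2098-02-26 to 2098-01-01.
Applying '+150 days' to 2098-01-01: counting 150 days forward gives 2098-05-31.
`weekday 6` advances to the next Saturday; 2098-05-31 is already a Saturday, so it stays at 2098-05-31.

2098-05-31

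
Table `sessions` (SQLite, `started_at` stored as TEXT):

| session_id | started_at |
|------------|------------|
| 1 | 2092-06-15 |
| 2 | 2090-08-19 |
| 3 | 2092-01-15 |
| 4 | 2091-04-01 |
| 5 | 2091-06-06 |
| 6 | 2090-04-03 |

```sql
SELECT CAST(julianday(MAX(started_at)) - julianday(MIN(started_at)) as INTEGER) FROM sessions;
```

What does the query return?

804

MIN = 2090-04-03, MAX = 2092-06-15.
27 days remain in April 2090 after the 3rd (30 − 3).
Full months from May 2090 through May 2092 contribute their day counts.
Then 15 days into June 2092.
Total: 27 + 31 + 30 + 31 + 31 + 30 + 31 + 30 + 31 + 31 + 28 + 31 + 30 + 31 + 30 + 31 + 31 + 30 + 31 + 30 + 31 + 31 + 29 + 31 + 30 + 31 + 15 = 804.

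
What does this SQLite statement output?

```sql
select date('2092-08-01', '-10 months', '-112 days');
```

2091-06-11

Adding -10 months to 2092-08-01 gives 2091-10-01.
Applying '-112 days' to 2091-10-01: counting 112 days back gives 2091-06-11.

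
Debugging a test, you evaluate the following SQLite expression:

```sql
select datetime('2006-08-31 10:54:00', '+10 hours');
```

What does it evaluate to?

+10 hours from 2006-08-31 10:54:00 is 2006-08-31 20:54:00.

2006-08-31 20:54:00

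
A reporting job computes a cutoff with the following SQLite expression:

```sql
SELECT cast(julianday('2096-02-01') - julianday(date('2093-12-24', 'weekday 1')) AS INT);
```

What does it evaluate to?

765

`weekday 1` advances to the next Monday; 2093-12-24 is a Thursday, so it moves forward to 2093-12-28.
3 days remain in December 2093 after the 28th (31 − 28).
Full months from January 2094 through January 2096 contribute their day counts.
Then 1 day into February 2096.
Total: 3 + 31 + 28 + 31 + 30 + 31 + 30 + 31 + 31 + 30 + 31 + 30 + 31 + 31 + 28 + 31 + 30 + 31 + 30 + 31 + 31 + 30 + 31 + 30 + 31 + 31 + 1 = 765.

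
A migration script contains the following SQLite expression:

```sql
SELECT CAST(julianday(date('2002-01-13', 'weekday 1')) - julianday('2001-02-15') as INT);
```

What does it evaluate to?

333

`weekday 1` advances to the next Monday; 2002-01-13 is a Sunday, so it moves forward to 2002-01-14.
13 days remain in February 2001 after the 15th (28 − 15).
Full months from March 2001 through December 2001 contribute their day counts.
Then 14 days into January 2002.
Total: 13 + 31 + 30 + 31 + 30 + 31 + 31 + 30 + 31 + 30 + 31 + 14 = 333.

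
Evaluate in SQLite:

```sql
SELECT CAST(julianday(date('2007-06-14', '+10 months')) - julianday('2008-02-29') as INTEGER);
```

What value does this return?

45

Adding +10 months to 2007-06-14 gives 2008-04-14.
0 days remain in February 2008 after the 29th (29 − 29).
March 2008: 31 days.
Then 14 days into April 2008.
Total: 0 + 31 + 14 = 45.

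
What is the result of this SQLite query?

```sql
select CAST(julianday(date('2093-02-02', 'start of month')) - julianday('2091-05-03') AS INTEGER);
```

`start of month` rewinds 2093-02-02 to 2093-02-01.
28 days remain in May 2091 after the 3rd (31 − 3).
Full months from June 2091 through January 2093 contribute their day counts.
Then 1 day into February 2093.
Total: 28 + 30 + 31 + 31 + 30 + 31 + 30 + 31 + 31 + 29 + 31 + 30 + 31 + 30 + 31 + 31 + 30 + 31 + 30 + 31 + 31 + 1 = 640.

640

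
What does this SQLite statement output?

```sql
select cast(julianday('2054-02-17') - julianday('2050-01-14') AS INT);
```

17 days remain in January 2050 after the 14th (31 − 14).
Full months from February 2050 through January 2054 contribute their day counts.
Then 17 days into February 2054.
Total: 17 + 28 + 31 + 30 + 31 + 30 + 31 + 31 + 30 + 31 + 30 + 31 + 31 + 28 + 31 + 30 + 31 + 30 + 31 + 31 + 30 + 31 + 30 + 31 + 31 + 29 + 31 + 30 + 31 + 30 + 31 + 31 + 30 + 31 + 30 + 31 + 31 + 28 + 31 + 30 + 31 + 30 + 31 + 31 + 30 + 31 + 30 + 31 + 31 + 17 = 1495.

1495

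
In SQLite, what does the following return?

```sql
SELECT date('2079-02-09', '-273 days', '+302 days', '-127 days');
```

Applying '-273 days' to 2079-02-09: counting 273 days back gives 2078-05-12.
Applying '+302 days' to 2078-05-12: counting 302 days forward gives 2079-03-10.
Applying '-127 days' to 2079-03-10: counting 127 days back gives 2078-11-03.

2078-11-03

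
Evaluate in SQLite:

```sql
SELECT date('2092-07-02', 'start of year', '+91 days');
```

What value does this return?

`start of year` rewinds 2092-07-02 to 2092-01-01.
Applying '+91 days' to 2092-01-01: counting 91 days forward gives 2092-04-01.

2092-04-01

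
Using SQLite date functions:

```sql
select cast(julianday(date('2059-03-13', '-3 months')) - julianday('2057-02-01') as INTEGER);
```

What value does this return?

680

Adding -3 months to 2059-03-13 gives 2058-12-13.
27 days remain in February 2057 after the 1st (28 − 1).
Full months from March 2057 through November 2058 contribute their day counts.
Then 13 days into December 2058.
Total: 27 + 31 + 30 + 31 + 30 + 31 + 31 + 30 + 31 + 30 + 31 + 31 + 28 + 31 + 30 + 31 + 30 + 31 + 31 + 30 + 31 + 30 + 13 = 680.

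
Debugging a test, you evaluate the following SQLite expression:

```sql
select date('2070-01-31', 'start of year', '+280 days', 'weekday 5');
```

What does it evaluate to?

`start of year` rewinds 2070-01-31 to 2070-01-01.
Applying '+280 days' to 2070-01-01: counting 280 days forward gives 2070-10-08.
`weekday 5` advances to the next Friday; 2070-10-08 is a Wednesday, so it moves forward to 2070-10-10.

2070-10-10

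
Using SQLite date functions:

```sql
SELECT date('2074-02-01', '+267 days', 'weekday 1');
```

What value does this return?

2074-10-29

Applying '+267 days' to 2074-02-01: counting 267 days forward gives 2074-10-26.
`weekday 1` advances to the next Monday; 2074-10-26 is a Friday, so it moves forward to 2074-10-29.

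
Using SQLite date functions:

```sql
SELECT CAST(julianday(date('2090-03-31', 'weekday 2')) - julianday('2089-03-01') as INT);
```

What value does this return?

399

`weekday 2` advances to the next Tuesday; 2090-03-31 is a Friday, so it moves forward to 2090-04-04.
30 days remain in March 2089 after the 1st (31 − 1).
Full months from April 2089 through March 2090 contribute their day counts.
Then 4 days into April 2090.
Total: 30 + 30 + 31 + 30 + 31 + 31 + 30 + 31 + 30 + 31 + 31 + 28 + 31 + 4 = 399.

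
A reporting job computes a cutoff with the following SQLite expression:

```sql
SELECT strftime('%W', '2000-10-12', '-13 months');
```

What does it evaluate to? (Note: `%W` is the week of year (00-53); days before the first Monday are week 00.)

First apply '-13 months': 2000-10-12 → 1999-09-12.
1999-09-12 is a Sunday. SQLite's %W counts Mondays since the year started; the result is 36.

36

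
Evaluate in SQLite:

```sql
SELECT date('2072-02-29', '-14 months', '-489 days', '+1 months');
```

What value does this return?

2069-09-27

Adding -14 months to 2072-02-29 gives 2070-12-29.
Applying '-489 days' to 2070-12-29: counting 489 days back gives 2069-08-27.
Adding +1 month to 2069-08-27 gives 2069-09-27.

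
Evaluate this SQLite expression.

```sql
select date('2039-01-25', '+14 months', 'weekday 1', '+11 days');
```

2040-04-06

Adding +14 months to 2039-01-25 gives 2040-03-25.
`weekday 1` advances to the next Monday; 2040-03-25 is a Sunday, so it moves forward to 2040-03-26.
March 2040 has 31 days; 5 remain after the 26th, so 6 days reach 2040-04-01.
Advancing 5 more days within April lands on 2040-04-06.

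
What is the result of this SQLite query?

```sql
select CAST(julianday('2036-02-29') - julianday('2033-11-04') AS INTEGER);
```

847

26 days remain in November 2033 after the 4th (30 − 4).
Full months from December 2033 through January 2036 contribute their day counts.
Then 29 days into February 2036.
Total: 26 + 31 + 31 + 28 + 31 + 30 + 31 + 30 + 31 + 31 + 30 + 31 + 30 + 31 + 31 + 28 + 31 + 30 + 31 + 30 + 31 + 31 + 30 + 31 + 30 + 31 + 31 + 29 = 847.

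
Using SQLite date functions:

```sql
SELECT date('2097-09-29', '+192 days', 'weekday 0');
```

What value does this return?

2098-04-13

Applying '+192 days' to 2097-09-29: counting 192 days forward gives 2098-04-09.
`weekday 0` advances to the next Sunday; 2098-04-09 is a Wednesday, so it moves forward to 2098-04-13.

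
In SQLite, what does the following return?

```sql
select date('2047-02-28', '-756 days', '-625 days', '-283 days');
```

2042-08-09

Applying '-756 days' to 2047-02-28: counting 756 days back gives 2045-02-02.
Applying '-625 days' to 2045-02-02: counting 625 days back gives 2043-05-19.
Applying '-283 days' to 2043-05-19: counting 283 days back gives 2042-08-09.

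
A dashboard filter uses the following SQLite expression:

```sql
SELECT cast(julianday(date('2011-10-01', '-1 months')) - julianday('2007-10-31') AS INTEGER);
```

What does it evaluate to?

1401

Adding -1 month to 2011-10-01 gives 2011-09-01.
0 days remain in October 2007 after the 31st (31 − 31).
Full months from November 2007 through August 2011 contribute their day counts.
Then 1 day into September 2011.
Total: 0 + 30 + 31 + 31 + 29 + 31 + 30 + 31 + 30 + 31 + 31 + 30 + 31 + 30 + 31 + 31 + 28 + 31 + 30 + 31 + 30 + 31 + 31 + 30 + 31 + 30 + 31 + 31 + 28 + 31 + 30 + 31 + 30 + 31 + 31 + 30 + 31 + 30 + 31 + 31 + 28 + 31 + 30 + 31 + 30 + 31 + 31 + 1 = 1401.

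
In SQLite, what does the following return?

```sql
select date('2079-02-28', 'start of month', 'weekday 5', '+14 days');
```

`start of month` rewinds 2079-02-28 to 2079-02-01.
`weekday 5` advances to the next Friday; 2079-02-01 is a Wednesday, so it moves forward to 2079-02-03.
Advancing 14 more days within February lands on 2079-02-17.

2079-02-17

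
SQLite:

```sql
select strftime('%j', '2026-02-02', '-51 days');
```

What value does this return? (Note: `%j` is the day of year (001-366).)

347

First apply '-51 days': 2026-02-02 → 2025-12-13.
Day-of-year for 2025-12-13: days since 2025-01-01 inclusive = 347, zero-padded to 347.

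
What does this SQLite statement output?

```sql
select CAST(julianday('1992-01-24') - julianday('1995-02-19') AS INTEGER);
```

7 days remain in January 1992 after the 24th (31 − 24).
Full months from February 1992 through January 1995 contribute their day counts.
Then 19 days into February 1995.
Total: 7 + 29 + 31 + 30 + 31 + 30 + 31 + 31 + 30 + 31 + 30 + 31 + 31 + 28 + 31 + 30 + 31 + 30 + 31 + 31 + 30 + 31 + 30 + 31 + 31 + 28 + 31 + 30 + 31 + 30 + 31 + 31 + 30 + 31 + 30 + 31 + 31 + 19 = 1122.
The subtraction is earlier − later, so the result is −1122 → -1122.

-1122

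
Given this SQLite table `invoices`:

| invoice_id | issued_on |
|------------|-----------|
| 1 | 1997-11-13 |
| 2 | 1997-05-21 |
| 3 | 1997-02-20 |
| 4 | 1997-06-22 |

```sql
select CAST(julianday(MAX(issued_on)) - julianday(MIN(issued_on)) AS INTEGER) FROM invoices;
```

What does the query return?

MIN = 1997-02-20, MAX = 1997-11-13.
8 days remain in February 1997 after the 20th (28 − 20).
Full months from March 1997 through October 1997 contribute their day counts.
Then 13 days into November 1997.
Total: 8 + 31 + 30 + 31 + 30 + 31 + 31 + 30 + 31 + 13 = 266.

266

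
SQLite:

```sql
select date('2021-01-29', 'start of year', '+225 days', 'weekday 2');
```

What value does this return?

2021-08-17

`start of year` rewinds 2021-01-29 to 2021-01-01.
Applying '+225 days' to 2021-01-01: counting 225 days forward gives 2021-08-14.
`weekday 2` advances to the next Tuesday; 2021-08-14 is a Saturday, so it moves forward to 2021-08-17.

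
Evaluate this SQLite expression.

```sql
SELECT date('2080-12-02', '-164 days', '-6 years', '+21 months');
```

2076-03-21

Applying '-164 days' to 2080-12-02: counting 164 days back gives 2080-06-21.
Adding -6 years to 2080-06-21 gives 2074-06-21.
Adding +21 months to 2074-06-21 gives 2076-03-21.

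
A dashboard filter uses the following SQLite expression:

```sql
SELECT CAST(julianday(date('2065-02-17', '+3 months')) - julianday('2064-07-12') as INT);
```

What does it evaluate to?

Adding +3 months to 2065-02-17 gives 2065-05-17.
19 days remain in July 2064 after the 12th (31 − 12).
Full months from August 2064 through April 2065 contribute their day counts.
Then 17 days into May 2065.
Total: 19 + 31 + 30 + 31 + 30 + 31 + 31 + 28 + 31 + 30 + 17 = 309.

309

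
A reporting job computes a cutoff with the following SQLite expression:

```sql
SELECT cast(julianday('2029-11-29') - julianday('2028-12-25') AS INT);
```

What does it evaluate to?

339

6 days remain in December 2028 after the 25th (31 − 25).
Full months from January 2029 through October 2029 contribute their day counts.
Then 29 days into November 2029.
Total: 6 + 31 + 28 + 31 + 30 + 31 + 30 + 31 + 31 + 30 + 31 + 29 = 339.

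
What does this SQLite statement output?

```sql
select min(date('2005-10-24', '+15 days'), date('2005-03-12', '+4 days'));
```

2005-03-16

date('2005-10-24', '+15 days') → 2005-11-08.
date('2005-03-12', '+4 days') → 2005-03-16.
Earlier of the two is 2005-03-16.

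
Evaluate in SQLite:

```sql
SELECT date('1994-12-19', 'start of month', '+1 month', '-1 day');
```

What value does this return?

`start of month` rewinds 1994-12-19 to 1994-12-01.
Adding +1 month to 1994-12-01 gives 1995-01-01.
Going back 1 day from 1995-01-01 reaches 1994-12-31 (last day of December, 31 days).

1994-12-31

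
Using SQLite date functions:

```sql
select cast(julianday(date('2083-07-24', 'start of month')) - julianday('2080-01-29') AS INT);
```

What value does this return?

`start of month` rewinds 2083-07-24 to 2083-07-01.
2 days remain in January 2080 after the 29th (31 − 29).
Full months from February 2080 through June 2083 contribute their day counts.
Then 1 day into July 2083.
Total: 2 + 29 + 31 + 30 + 31 + 30 + 31 + 31 + 30 + 31 + 30 + 31 + 31 + 28 + 31 + 30 + 31 + 30 + 31 + 31 + 30 + 31 + 30 + 31 + 31 + 28 + 31 + 30 + 31 + 30 + 31 + 31 + 30 + 31 + 30 + 31 + 31 + 28 + 31 + 30 + 31 + 30 + 1 = 1249.

1249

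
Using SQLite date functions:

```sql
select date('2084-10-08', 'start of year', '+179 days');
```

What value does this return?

2084-06-28

`start of year` rewinds 2084-10-08 to 2084-01-01.
Applying '+179 days' to 2084-01-01: counting 179 days forward gives 2084-06-28.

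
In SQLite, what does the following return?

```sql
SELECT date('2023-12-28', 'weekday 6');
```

`weekday 6` advances to the next Saturday; 2023-12-28 is a Thursday, so it moves forward to 2023-12-30.

2023-12-30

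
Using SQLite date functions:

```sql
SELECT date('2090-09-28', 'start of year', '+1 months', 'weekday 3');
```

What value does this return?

2090-02-01

`start of year` rewinds 2090-09-28 to 2090-01-01.
Adding +1 month to 2090-01-01 gives 2090-02-01.
`weekday 3` advances to the next Wednesday; 2090-02-01 is already a Wednesday, so it stays at 2090-02-01.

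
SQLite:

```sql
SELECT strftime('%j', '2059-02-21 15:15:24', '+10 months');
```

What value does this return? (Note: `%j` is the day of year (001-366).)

355

First apply '+10 months': 2059-02-21 15:15:24 → 2059-12-21 15:15:24.
Day-of-year for 2059-12-21: days since 2059-01-01 inclusive = 355, zero-padded to 355.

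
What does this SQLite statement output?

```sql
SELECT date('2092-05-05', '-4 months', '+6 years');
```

Adding -4 months to 2092-05-05 gives 2092-01-05.
Adding +6 years to 2092-01-05 gives 2098-01-05.

2098-01-05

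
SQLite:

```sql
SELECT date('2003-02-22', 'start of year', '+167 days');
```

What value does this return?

`start of year` rewinds 2003-02-22 to 2003-01-01.
Applying '+167 days' to 2003-01-01: counting 167 days forward gives 2003-06-17.

2003-06-17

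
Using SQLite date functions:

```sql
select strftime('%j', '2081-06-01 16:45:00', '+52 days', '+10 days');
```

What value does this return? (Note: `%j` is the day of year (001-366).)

First apply '+52 days', '+10 days': 2081-06-01 16:45:00 → 2081-08-02 16:45:00.
Day-of-year for 2081-08-02: days since 2081-01-01 inclusive = 214, zero-padded to 214.

214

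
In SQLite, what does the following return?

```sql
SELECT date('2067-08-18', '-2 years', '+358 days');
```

2066-08-11

Adding -2 years to 2067-08-18 gives 2065-08-18.
Applying '+358 days' to 2065-08-18: counting 358 days forward gives 2066-08-11.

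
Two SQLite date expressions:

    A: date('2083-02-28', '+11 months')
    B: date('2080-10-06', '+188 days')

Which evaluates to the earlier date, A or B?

A = 2084-01-28.
B = 2081-04-12.
B is earlier.

B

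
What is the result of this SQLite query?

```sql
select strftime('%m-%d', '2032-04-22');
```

`%m-%d` extracts the month-day: 04-22.

04-22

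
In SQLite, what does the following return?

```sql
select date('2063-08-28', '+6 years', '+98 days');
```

2069-12-04

Adding +6 years to 2063-08-28 gives 2069-08-28.
Applying '+98 days' to 2069-08-28: counting 98 days forward gives 2069-12-04.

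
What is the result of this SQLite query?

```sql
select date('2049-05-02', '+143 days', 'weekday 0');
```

2049-09-26

Applying '+143 days' to 2049-05-02: counting 143 days forward gives 2049-09-22.
`weekday 0` advances to the next Sunday; 2049-09-22 is a Wednesday, so it moves forward to 2049-09-26.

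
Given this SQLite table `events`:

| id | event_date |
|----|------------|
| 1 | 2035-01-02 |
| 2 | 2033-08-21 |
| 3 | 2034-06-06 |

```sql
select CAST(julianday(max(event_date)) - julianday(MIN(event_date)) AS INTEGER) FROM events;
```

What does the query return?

499

MIN = 2033-08-21, MAX = 2035-01-02.
10 days remain in August 2033 after the 21st (31 − 21).
Full months from September 2033 through December 2034 contribute their day counts.
Then 2 days into January 2035.
Total: 10 + 30 + 31 + 30 + 31 + 31 + 28 + 31 + 30 + 31 + 30 + 31 + 31 + 30 + 31 + 30 + 31 + 2 = 499.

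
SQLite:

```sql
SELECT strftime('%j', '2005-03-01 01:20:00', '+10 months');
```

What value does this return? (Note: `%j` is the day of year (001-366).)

001

First apply '+10 months': 2005-03-01 01:20:00 → 2006-01-01 01:20:00.
Day-of-year for 2006-01-01: days since 2006-01-01 inclusive = 1, zero-padded to 001.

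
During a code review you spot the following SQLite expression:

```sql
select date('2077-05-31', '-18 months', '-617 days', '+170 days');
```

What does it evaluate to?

2074-09-10

Adding -18 months to 2077-05-31 targets 2075-11-31. November 2075 has only 30 days, so SQLite normalizes the 1-day overflow forward to 2075-12-01.
Applying '-617 days' to 2075-12-01: counting 617 days back gives 2074-03-24.
Applying '+170 days' to 2074-03-24: counting 170 days forward gives 2074-09-10.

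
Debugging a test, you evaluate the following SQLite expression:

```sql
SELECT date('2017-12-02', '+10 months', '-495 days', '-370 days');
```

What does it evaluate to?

2016-05-20

Adding +10 months to 2017-12-02 gives 2018-10-02.
Applying '-495 days' to 2018-10-02: counting 495 days back gives 2017-05-25.
Applying '-370 days' to 2017-05-25: counting 370 days back gives 2016-05-20.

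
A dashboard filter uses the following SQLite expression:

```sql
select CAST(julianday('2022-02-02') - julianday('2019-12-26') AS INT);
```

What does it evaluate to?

5 days remain in December 2019 after the 26th (31 − 26).
Full months from January 2020 through January 2022 contribute their day counts.
Then 2 days into February 2022.
Total: 5 + 31 + 29 + 31 + 30 + 31 + 30 + 31 + 31 + 30 + 31 + 30 + 31 + 31 + 28 + 31 + 30 + 31 + 30 + 31 + 31 + 30 + 31 + 30 + 31 + 31 + 2 = 769.

769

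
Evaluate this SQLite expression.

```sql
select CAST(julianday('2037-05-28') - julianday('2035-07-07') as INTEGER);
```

24 days remain in July 2035 after the 7th (31 − 7).
Full months from August 2035 through April 2037 contribute their day counts.
Then 28 days into May 2037.
Total: 24 + 31 + 30 + 31 + 30 + 31 + 31 + 29 + 31 + 30 + 31 + 30 + 31 + 31 + 30 + 31 + 30 + 31 + 31 + 28 + 31 + 30 + 28 = 691.

691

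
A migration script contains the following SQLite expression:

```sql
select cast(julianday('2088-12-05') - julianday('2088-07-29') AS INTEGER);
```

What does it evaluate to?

2 days remain in July 2088 after the 29th (31 − 29).
August 2088: 31 days.
September 2088: 30 days.
October 2088: 31 days.
November 2088: 30 days.
Then 5 days into December 2088.
Total: 2 + 31 + 30 + 31 + 30 + 5 = 129.

129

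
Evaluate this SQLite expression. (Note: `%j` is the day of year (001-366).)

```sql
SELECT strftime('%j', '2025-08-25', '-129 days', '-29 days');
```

079

First apply '-129 days', '-29 days': 2025-08-25 → 2025-03-20.
Day-of-year for 2025-03-20: days since 2025-01-01 inclusive = 79, zero-padded to 079.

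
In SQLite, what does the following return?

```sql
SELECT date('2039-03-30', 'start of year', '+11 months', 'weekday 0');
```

`start of year` rewinds 2039-03-30 to 2039-01-01.
Adding +11 months to 2039-01-01 gives 2039-12-01.
`weekday 0` advances to the next Sunday; 2039-12-01 is a Thursday, so it moves forward to 2039-12-04.

2039-12-04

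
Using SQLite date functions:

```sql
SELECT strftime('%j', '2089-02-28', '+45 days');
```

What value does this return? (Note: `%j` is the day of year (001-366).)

104

First apply '+45 days': 2089-02-28 → 2089-04-14.
Day-of-year for 2089-04-14: days since 2089-01-01 inclusive = 104, zero-padded to 104.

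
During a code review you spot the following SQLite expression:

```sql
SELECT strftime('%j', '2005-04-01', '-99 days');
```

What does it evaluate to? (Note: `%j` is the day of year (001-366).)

First apply '-99 days': 2005-04-01 → 2004-12-23.
Day-of-year for 2004-12-23: days since 2004-01-01 inclusive = 358, zero-padded to 358.

358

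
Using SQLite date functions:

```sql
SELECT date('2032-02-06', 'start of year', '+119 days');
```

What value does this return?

`start of year` rewinds 2032-02-06 to 2032-01-01.
Applying '+119 days' to 2032-01-01: counting 119 days forward gives 2032-04-29.

2032-04-29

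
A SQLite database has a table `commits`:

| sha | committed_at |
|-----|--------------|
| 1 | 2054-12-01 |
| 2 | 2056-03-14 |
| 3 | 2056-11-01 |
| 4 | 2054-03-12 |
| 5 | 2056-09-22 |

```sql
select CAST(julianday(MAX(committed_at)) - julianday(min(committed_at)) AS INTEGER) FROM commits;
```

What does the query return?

MIN = 2054-03-12, MAX = 2056-11-01.
19 days remain in March 2054 after the 12th (31 − 12).
Full months from April 2054 through October 2056 contribute their day counts.
Then 1 day into November 2056.
Total: 19 + 30 + 31 + 30 + 31 + 31 + 30 + 31 + 30 + 31 + 31 + 28 + 31 + 30 + 31 + 30 + 31 + 31 + 30 + 31 + 30 + 31 + 31 + 29 + 31 + 30 + 31 + 30 + 31 + 31 + 30 + 31 + 1 = 965.

965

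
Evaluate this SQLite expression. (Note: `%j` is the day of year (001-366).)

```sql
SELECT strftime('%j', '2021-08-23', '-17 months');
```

First apply '-17 months': 2021-08-23 → 2020-03-23.
Day-of-year for 2020-03-23: days since 2020-01-01 inclusive = 83, zero-padded to 083.

083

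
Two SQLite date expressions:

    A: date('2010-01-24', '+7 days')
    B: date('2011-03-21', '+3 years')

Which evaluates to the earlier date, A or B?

A = 2010-01-31.
B = 2014-03-21.
A is earlier.

A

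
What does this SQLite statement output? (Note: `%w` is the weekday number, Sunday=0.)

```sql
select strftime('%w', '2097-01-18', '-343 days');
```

5

First apply '-343 days': 2097-01-18 → 2096-02-10.
2096-02-10 is a Friday; with Sunday=0 that is 5.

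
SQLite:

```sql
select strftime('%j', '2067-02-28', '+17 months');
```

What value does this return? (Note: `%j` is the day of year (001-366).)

210

First apply '+17 months': 2067-02-28 → 2068-07-28.
Day-of-year for 2068-07-28: days since 2068-01-01 inclusive = 210, zero-padded to 210.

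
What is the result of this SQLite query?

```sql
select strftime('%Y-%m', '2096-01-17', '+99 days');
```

2096-04

First apply '+99 days': 2096-01-17 → 2096-04-25.
`%Y-%m` extracts the year-month: 2096-04.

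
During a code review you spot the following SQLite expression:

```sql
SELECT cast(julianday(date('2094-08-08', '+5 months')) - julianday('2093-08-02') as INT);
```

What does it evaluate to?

524

Adding +5 months to 2094-08-08 gives 2095-01-08.
29 days remain in August 2093 after the 2nd (31 − 2).
Full months from September 2093 through December 2094 contribute their day counts.
Then 8 days into January 2095.
Total: 29 + 30 + 31 + 30 + 31 + 31 + 28 + 31 + 30 + 31 + 30 + 31 + 31 + 30 + 31 + 30 + 31 + 8 = 524.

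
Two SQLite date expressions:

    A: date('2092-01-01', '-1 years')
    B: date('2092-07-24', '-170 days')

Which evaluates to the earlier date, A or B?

A = 2091-01-01.
B = 2092-02-05.
A is earlier.

A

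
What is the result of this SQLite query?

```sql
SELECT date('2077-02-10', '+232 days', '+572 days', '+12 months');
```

2080-04-25

Applying '+232 days' to 2077-02-10: counting 232 days forward gives 2077-09-30.
Applying '+572 days' to 2077-09-30: counting 572 days forward gives 2079-04-25.
Adding +12 months to 2079-04-25 gives 2080-04-25.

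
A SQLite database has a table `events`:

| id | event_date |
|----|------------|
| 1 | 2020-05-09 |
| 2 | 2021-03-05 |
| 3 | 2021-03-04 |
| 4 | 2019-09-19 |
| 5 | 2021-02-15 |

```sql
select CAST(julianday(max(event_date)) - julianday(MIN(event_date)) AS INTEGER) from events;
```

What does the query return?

MIN = 2019-09-19, MAX = 2021-03-05.
11 days remain in September 2019 after the 19th (30 − 19).
Full months from October 2019 through February 2021 contribute their day counts.
Then 5 days into March 2021.
Total: 11 + 31 + 30 + 31 + 31 + 29 + 31 + 30 + 31 + 30 + 31 + 31 + 30 + 31 + 30 + 31 + 31 + 28 + 5 = 533.

533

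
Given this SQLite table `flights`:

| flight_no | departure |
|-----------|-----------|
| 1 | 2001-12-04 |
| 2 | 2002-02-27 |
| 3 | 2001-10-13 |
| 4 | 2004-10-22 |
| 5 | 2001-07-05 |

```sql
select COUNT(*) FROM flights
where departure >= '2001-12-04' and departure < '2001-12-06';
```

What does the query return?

Rows in [2001-12-04, 2001-12-06): 2001-12-04 → 1 row.

1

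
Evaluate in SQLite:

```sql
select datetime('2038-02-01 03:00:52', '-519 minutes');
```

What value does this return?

2038-01-31 18:21:52

519 minutes = 8h 39m; -519 minutes from 2038-02-01 03:00:52 is 2038-01-31 18:21:52 (crosses midnight).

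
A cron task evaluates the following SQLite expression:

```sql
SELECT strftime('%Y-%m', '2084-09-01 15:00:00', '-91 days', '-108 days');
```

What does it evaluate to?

2084-02

First apply '-91 days', '-108 days': 2084-09-01 15:00:00 → 2084-02-15 15:00:00.
`%Y-%m` extracts the year-month: 2084-02.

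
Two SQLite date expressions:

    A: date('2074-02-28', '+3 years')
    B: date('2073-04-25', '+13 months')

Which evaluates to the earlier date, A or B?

B

A = 2077-02-28.
B = 2074-05-25.
B is earlier.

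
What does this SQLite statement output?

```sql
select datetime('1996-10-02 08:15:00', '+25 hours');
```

1996-10-03 09:15:00

+25 hours from 1996-10-02 08:15:00 is 1996-10-03 09:15:00 (crosses midnight).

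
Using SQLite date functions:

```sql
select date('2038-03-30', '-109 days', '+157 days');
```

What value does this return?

2038-05-17

Applying '-109 days' to 2038-03-30: counting 109 days back gives 2037-12-11.
Applying '+157 days' to 2037-12-11: counting 157 days forward gives 2038-05-17.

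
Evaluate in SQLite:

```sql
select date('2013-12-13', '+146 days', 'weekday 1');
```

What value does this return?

Applying '+146 days' to 2013-12-13: counting 146 days forward gives 2014-05-08.
`weekday 1` advances to the next Monday; 2014-05-08 is a Thursday, so it moves forward to 2014-05-12.

2014-05-12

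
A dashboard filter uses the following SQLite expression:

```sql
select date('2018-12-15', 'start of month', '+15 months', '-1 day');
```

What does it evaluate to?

2020-02-29

`start of month` rewinds 2018-12-15 to 2018-12-01.
Adding +15 months to 2018-12-01 gives 2020-03-01.
Going back 1 day from 2020-03-01 reaches 2020-02-29 (last day of February, 29 days).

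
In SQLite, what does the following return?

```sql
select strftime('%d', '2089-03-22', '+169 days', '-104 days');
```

26

First apply '+169 days', '-104 days': 2089-03-22 → 2089-05-26.
`%d` extracts the 2-digit day of month: 26.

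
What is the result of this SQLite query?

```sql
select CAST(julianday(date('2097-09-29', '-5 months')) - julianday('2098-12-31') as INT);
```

Adding -5 months to 2097-09-29 gives 2097-04-29.
1 day remains in April 2097 after the 29th (30 − 29).
Full months from May 2097 through November 2098 contribute their day counts.
Then 31 days into December 2098.
Total: 1 + 31 + 30 + 31 + 31 + 30 + 31 + 30 + 31 + 31 + 28 + 31 + 30 + 31 + 30 + 31 + 31 + 30 + 31 + 30 + 31 = 611.
The subtraction is earlier − later, so the result is −611 → -611.

-611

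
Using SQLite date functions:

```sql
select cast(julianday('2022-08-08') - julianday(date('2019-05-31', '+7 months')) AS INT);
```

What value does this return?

951

Adding +7 months to 2019-05-31 gives 2019-12-31.
0 days remain in December 2019 after the 31st (31 − 31).
Full months from January 2020 through July 2022 contribute their day counts.
Then 8 days into August 2022.
Total: 0 + 31 + 29 + 31 + 30 + 31 + 30 + 31 + 31 + 30 + 31 + 30 + 31 + 31 + 28 + 31 + 30 + 31 + 30 + 31 + 31 + 30 + 31 + 30 + 31 + 31 + 28 + 31 + 30 + 31 + 30 + 31 + 8 = 951.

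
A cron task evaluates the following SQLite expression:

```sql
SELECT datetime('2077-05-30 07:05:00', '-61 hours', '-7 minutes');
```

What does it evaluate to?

2077-05-27 17:58:00

-61 hours from 2077-05-30 07:05:00 is 2077-05-27 18:05:00 (crosses midnight).
-7 minutes from 2077-05-27 18:05:00 is 2077-05-27 17:58:00.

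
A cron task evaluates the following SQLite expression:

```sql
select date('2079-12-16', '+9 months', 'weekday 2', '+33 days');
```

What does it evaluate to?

Adding +9 months to 2079-12-16 gives 2080-09-16.
`weekday 2` advances to the next Tuesday; 2080-09-16 is a Monday, so it moves forward to 2080-09-17.
September 2080 has 30 days; 13 remain after the 17th, so 14 days reach 2080-10-01.
Advancing 19 more days within October lands on 2080-10-20.

2080-10-20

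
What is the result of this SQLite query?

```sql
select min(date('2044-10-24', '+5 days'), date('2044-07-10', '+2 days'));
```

2044-07-12

date('2044-10-24', '+5 days') → 2044-10-29.
date('2044-07-10', '+2 days') → 2044-07-12.
Earlier of the two is 2044-07-12.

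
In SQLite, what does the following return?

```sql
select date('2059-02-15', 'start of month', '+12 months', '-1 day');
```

`start of month` rewinds 2059-02-15 to 2059-02-01.
Adding +12 months to 2059-02-01 gives 2060-02-01.
Going back 1 day from 2060-02-01 reaches 2060-01-31 (last day of January, 31 days).

2060-01-31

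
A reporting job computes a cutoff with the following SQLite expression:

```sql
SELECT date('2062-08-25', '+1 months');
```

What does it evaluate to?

Adding +1 month to 2062-08-25 gives 2062-09-25.

2062-09-25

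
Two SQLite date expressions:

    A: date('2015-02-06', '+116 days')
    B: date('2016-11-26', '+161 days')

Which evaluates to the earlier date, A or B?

A = 2015-06-02.
B = 2017-05-06.
A is earlier.

A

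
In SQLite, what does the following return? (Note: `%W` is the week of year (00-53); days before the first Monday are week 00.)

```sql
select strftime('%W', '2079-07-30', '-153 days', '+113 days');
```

First apply '-153 days', '+113 days': 2079-07-30 → 2079-06-20.
2079-06-20 is a Tuesday. SQLite's %W counts Mondays since the year started; the result is 25.

25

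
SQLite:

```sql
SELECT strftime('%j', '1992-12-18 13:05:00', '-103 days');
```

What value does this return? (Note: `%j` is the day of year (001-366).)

250

First apply '-103 days': 1992-12-18 13:05:00 → 1992-09-06 13:05:00.
Day-of-year for 1992-09-06: days since 1992-01-01 inclusive = 250, zero-padded to 250.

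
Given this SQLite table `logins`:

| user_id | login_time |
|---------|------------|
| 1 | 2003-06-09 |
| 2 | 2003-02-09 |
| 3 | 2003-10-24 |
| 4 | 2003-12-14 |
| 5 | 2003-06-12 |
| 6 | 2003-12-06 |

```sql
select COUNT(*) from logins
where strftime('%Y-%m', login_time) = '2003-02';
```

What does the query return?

1

Rows with year-month 2003-02: 2003-02-09 → 1.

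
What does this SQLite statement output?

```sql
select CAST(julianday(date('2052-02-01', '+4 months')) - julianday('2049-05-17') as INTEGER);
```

Adding +4 months to 2052-02-01 gives 2052-06-01.
14 days remain in May 2049 after the 17th (31 − 17).
Full months from June 2049 through May 2052 contribute their day counts.
Then 1 day into June 2052.
Total: 14 + 30 + 31 + 31 + 30 + 31 + 30 + 31 + 31 + 28 + 31 + 30 + 31 + 30 + 31 + 31 + 30 + 31 + 30 + 31 + 31 + 28 + 31 + 30 + 31 + 30 + 31 + 31 + 30 + 31 + 30 + 31 + 31 + 29 + 31 + 30 + 31 + 1 = 1111.

1111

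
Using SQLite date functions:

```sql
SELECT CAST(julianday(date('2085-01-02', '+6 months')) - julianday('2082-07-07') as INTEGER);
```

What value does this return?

1091

Adding +6 months to 2085-01-02 gives 2085-07-02.
24 days remain in July 2082 after the 7th (31 − 7).
Full months from August 2082 through June 2085 contribute their day counts.
Then 2 days into July 2085.
Total: 24 + 31 + 30 + 31 + 30 + 31 + 31 + 28 + 31 + 30 + 31 + 30 + 31 + 31 + 30 + 31 + 30 + 31 + 31 + 29 + 31 + 30 + 31 + 30 + 31 + 31 + 30 + 31 + 30 + 31 + 31 + 28 + 31 + 30 + 31 + 30 + 2 = 1091.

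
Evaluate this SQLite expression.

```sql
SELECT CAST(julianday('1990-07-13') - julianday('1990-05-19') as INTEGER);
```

55

12 days remain in May 1990 after the 19th (31 − 19).
June 1990: 30 days.
Then 13 days into July 1990.
Total: 12 + 30 + 13 = 55.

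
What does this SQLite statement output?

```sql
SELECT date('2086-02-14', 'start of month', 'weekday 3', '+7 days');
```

2086-02-13

`start of month` rewinds 2086-02-14 to 2086-02-01.
`weekday 3` advances to the next Wednesday; 2086-02-01 is a Friday, so it moves forward to 2086-02-06.
Advancing 7 more days within February lands on 2086-02-13.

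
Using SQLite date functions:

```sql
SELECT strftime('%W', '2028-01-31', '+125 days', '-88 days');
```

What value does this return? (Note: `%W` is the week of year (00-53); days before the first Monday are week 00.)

First apply '+125 days', '-88 days': 2028-01-31 → 2028-03-08.
2028-03-08 is a Wednesday. SQLite's %W counts Mondays since the year started; the result is 10.

10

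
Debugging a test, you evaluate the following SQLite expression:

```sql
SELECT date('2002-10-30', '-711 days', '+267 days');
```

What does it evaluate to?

Applying '-711 days' to 2002-10-30: counting 711 days back gives 2000-11-18.
Applying '+267 days' to 2000-11-18: counting 267 days forward gives 2001-08-12.

2001-08-12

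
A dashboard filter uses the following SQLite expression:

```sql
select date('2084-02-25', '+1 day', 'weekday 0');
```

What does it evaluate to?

2084-02-27

Advancing 1 more day within February lands on 2084-02-26.
`weekday 0` advances to the next Sunday; 2084-02-26 is a Saturday, so it moves forward to 2084-02-27.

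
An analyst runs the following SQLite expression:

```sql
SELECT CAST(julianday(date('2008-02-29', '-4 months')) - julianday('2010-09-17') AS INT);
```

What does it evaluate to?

-1054

Adding -4 months to 2008-02-29 gives 2007-10-29.
2 days remain in October 2007 after the 29th (31 − 29).
Full months from November 2007 through August 2010 contribute their day counts.
Then 17 days into September 2010.
Total: 2 + 30 + 31 + 31 + 29 + 31 + 30 + 31 + 30 + 31 + 31 + 30 + 31 + 30 + 31 + 31 + 28 + 31 + 30 + 31 + 30 + 31 + 31 + 30 + 31 + 30 + 31 + 31 + 28 + 31 + 30 + 31 + 30 + 31 + 31 + 17 = 1054.
The subtraction is earlier − later, so the result is −1054 → -1054.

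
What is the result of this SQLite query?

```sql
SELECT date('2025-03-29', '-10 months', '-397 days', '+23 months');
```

2025-03-28

Adding -10 months to 2025-03-29 gives 2024-05-29.
Applying '-397 days' to 2024-05-29: counting 397 days back gives 2023-04-28.
Adding +23 months to 2023-04-28 gives 2025-03-28.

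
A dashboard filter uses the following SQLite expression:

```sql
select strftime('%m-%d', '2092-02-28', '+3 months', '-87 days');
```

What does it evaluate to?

03-02

First apply '+3 months', '-87 days': 2092-02-28 → 2092-03-02.
`%m-%d` extracts the month-day: 03-02.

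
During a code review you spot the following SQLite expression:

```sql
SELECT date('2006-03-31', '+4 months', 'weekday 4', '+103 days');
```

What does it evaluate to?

Adding +4 months to 2006-03-31 gives 2006-07-31.
`weekday 4` advances to the next Thursday; 2006-07-31 is a Monday, so it moves forward to 2006-08-03.
Applying '+103 days' to 2006-08-03: counting 103 days forward gives 2006-11-14.

2006-11-14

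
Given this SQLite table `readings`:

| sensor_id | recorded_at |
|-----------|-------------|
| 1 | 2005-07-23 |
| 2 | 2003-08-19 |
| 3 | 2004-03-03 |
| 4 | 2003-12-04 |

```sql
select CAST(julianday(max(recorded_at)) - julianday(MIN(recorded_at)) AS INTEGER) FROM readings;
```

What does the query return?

704

MIN = 2003-08-19, MAX = 2005-07-23.
12 days remain in August 2003 after the 19th (31 − 19).
Full months from September 2003 through June 2005 contribute their day counts.
Then 23 days into July 2005.
Total: 12 + 30 + 31 + 30 + 31 + 31 + 29 + 31 + 30 + 31 + 30 + 31 + 31 + 30 + 31 + 30 + 31 + 31 + 28 + 31 + 30 + 31 + 30 + 23 = 704.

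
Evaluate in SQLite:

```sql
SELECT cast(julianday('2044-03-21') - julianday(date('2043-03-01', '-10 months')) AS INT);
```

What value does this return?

690

Adding -10 months to 2043-03-01 gives 2042-05-01.
30 days remain in May 2042 after the 1st (31 − 1).
Full months from June 2042 through February 2044 contribute their day counts.
Then 21 days into March 2044.
Total: 30 + 30 + 31 + 31 + 30 + 31 + 30 + 31 + 31 + 28 + 31 + 30 + 31 + 30 + 31 + 31 + 30 + 31 + 30 + 31 + 31 + 29 + 21 = 690.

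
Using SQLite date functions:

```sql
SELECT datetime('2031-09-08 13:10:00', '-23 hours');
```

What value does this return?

-23 hours from 2031-09-08 13:10:00 is 2031-09-07 14:10:00 (crosses midnight).

2031-09-07 14:10:00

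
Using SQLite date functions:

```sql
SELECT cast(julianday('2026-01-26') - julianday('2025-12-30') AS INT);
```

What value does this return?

27

1 day remains in December 2025 after the 30th (31 − 30).
Then 26 days into January 2026.
Total: 1 + 26 = 27.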